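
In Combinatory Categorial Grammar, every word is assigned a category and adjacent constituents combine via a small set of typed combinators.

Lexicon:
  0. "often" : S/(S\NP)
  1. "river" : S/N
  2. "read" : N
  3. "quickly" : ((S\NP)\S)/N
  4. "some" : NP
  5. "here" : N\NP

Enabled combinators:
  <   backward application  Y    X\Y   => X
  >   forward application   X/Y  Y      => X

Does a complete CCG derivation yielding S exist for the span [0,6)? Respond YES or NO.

[0,6] S   >
  [0,1] "often" : S/(S\NP)
  [1,6] S\NP   <
    [1,3] S   >
      [1,2] "river" : S/N
      [2,3] "read" : N
    [3,6] (S\NP)\S   >
      [3,4] "quickly" : ((S\NP)\S)/N
      [4,6] N   <
        [4,5] "some" : NP
        [5,6] "here" : N\NP

YES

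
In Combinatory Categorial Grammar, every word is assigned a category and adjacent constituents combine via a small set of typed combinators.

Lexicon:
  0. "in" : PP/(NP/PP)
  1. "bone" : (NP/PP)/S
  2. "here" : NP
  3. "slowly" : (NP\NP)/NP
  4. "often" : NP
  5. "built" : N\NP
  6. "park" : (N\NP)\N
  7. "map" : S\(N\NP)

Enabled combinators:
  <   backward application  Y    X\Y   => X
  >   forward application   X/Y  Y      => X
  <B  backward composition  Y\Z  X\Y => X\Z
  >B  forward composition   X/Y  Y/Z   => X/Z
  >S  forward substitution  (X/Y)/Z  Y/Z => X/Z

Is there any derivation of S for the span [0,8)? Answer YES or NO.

PP/(NP/PP) (NP/PP)/S NP (NP\NP)/NP NP N\NP (N\NP)\N S\(N\NP)
CKY chart[0,8] = {PP}; S ∉ chart

NO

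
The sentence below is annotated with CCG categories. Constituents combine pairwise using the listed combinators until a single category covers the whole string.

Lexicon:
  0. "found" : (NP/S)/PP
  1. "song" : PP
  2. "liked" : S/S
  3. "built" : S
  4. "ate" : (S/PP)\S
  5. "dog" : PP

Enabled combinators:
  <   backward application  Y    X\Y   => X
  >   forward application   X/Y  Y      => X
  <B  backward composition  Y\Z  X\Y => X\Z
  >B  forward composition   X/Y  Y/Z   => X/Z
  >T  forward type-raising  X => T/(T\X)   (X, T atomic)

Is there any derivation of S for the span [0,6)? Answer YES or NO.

NO

(NP/S)/PP PP S/S S (S/PP)\S PP
CKY chart[0,6] = {N/(N\NP), NP, NP/(NP\NP), NP/(PP\PP), NP/(S\S), PP/(PP\NP), S/(S\NP)}; S ∉ chart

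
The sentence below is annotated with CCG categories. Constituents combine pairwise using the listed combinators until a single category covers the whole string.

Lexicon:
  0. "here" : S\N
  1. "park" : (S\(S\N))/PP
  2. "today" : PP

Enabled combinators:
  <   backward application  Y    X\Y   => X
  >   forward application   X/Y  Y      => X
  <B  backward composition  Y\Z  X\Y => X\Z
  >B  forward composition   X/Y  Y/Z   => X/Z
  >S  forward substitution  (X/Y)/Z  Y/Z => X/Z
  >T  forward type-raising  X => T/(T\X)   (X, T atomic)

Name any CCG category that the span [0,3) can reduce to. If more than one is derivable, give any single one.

S

[0,3] S   <
  [0,1] "here" : S\N
  [1,3] S\(S\N)   >
    [1,2] "park" : (S\(S\N))/PP
    [2,3] "today" : PP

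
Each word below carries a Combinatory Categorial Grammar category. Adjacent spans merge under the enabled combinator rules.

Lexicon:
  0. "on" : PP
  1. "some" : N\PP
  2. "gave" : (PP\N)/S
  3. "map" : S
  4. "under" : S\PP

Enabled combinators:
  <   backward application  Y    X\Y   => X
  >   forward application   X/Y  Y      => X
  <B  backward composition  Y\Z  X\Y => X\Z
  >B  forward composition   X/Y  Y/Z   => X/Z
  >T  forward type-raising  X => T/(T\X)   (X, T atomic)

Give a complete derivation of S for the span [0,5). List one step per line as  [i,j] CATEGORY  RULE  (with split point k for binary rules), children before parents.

[0,5] S   <
  [0,2] N   <
    [0,1] "on" : PP
    [1,2] "some" : N\PP
  [2,5] S\N   <B
    [2,4] PP\N   >
      [2,3] "gave" : (PP\N)/S
      [3,4] "map" : S
    [4,5] "under" : S\PP

[0,1] PP  lex  "on"
[1,2] N\PP  lex  "some"
[0,2] N  <  k=1
[2,3] (PP\N)/S  lex  "gave"
[3,4] S  lex  "map"
[2,4] PP\N  >  k=3
[4,5] S\PP  lex  "under"
[2,5] S\N  <B  k=4
[0,5] S  <  k=2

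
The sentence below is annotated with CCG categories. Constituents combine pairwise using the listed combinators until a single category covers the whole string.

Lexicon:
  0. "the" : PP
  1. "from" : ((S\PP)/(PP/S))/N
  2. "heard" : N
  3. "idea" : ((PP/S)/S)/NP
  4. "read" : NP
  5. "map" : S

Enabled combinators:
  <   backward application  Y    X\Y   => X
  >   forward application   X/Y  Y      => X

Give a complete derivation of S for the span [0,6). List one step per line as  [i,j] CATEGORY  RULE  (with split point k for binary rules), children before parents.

[0,1] PP  lex  "the"
[1,2] ((S\PP)/(PP/S))/N  lex  "from"
[2,3] N  lex  "heard"
[1,3] (S\PP)/(PP/S)  >  k=2
[3,4] ((PP/S)/S)/NP  lex  "idea"
[4,5] NP  lex  "read"
[3,5] (PP/S)/S  >  k=4
[5,6] S  lex  "map"
[3,6] PP/S  >  k=5
[1,6] S\PP  >  k=3
[0,6] S  <  k=1

[0,6] S   <
  [0,1] "the" : PP
  [1,6] S\PP   >
    [1,3] (S\PP)/(PP/S)   >
      [1,2] "from" : ((S\PP)/(PP/S))/N
      [2,3] "heard" : N
    [3,6] PP/S   >
      [3,5] (PP/S)/S   >
        [3,4] "idea" : ((PP/S)/S)/NP
        [4,5] "read" : NP
      [5,6] "map" : S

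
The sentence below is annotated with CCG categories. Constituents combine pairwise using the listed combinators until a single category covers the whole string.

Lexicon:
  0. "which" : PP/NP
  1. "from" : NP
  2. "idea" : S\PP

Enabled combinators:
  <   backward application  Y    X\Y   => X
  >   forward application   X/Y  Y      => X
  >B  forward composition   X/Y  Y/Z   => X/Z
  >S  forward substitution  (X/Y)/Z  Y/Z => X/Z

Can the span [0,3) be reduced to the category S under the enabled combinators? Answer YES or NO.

YES

[0,3] S   <
  [0,2] PP   >
    [0,1] "which" : PP/NP
    [1,2] "from" : NP
  [2,3] "idea" : S\PP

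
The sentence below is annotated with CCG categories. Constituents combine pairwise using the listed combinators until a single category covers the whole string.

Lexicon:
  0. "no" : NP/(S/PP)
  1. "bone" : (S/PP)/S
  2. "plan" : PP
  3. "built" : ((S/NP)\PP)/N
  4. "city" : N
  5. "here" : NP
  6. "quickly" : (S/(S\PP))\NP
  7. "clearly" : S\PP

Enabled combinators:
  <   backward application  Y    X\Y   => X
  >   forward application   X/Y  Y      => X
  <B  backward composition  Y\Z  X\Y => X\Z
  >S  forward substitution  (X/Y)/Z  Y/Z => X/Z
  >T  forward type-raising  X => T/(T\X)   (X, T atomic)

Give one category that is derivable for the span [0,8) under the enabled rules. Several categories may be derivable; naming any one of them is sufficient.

S

[0,8] S   >
  [0,7] S/(S\PP)   <
    [0,6] NP   >
      [0,1] "no" : NP/(S/PP)
      [1,6] S/PP   >
        [1,2] "bone" : (S/PP)/S
        [2,6] S   >
          [2,5] S/NP   <
            [2,3] "plan" : PP
            [3,5] (S/NP)\PP   >
              [3,4] "built" : ((S/NP)\PP)/N
              [4,5] "city" : N
          [5,6] "here" : NP
    [6,7] "quickly" : (S/(S\PP))\NP
  [7,8] "clearly" : S\PP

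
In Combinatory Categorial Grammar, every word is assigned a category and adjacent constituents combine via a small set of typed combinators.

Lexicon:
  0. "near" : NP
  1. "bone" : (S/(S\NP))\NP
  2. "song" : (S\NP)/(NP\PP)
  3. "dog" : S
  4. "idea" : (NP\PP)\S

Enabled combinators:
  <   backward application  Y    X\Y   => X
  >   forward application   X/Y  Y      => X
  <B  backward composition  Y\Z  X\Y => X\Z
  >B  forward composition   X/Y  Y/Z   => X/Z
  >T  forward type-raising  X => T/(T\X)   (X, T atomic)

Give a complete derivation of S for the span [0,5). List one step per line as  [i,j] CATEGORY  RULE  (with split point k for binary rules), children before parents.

[0,1] NP  lex  "near"
[1,2] (S/(S\NP))\NP  lex  "bone"
[0,2] S/(S\NP)  <  k=1
[2,3] (S\NP)/(NP\PP)  lex  "song"
[3,4] S  lex  "dog"
[4,5] (NP\PP)\S  lex  "idea"
[3,5] NP\PP  <  k=4
[2,5] S\NP  >  k=3
[0,5] S  >  k=2

[0,5] S   >
  [0,2] S/(S\NP)   <
    [0,1] "near" : NP
    [1,2] "bone" : (S/(S\NP))\NP
  [2,5] S\NP   >
    [2,3] "song" : (S\NP)/(NP\PP)
    [3,5] NP\PP   <
      [3,4] "dog" : S
      [4,5] "idea" : (NP\PP)\S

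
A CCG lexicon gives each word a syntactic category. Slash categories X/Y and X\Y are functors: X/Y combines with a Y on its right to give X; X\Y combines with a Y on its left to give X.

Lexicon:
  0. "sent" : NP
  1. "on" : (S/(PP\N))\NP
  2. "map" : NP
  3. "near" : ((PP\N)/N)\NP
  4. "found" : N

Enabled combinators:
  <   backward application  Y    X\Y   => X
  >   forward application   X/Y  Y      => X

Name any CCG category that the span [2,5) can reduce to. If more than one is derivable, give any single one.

PP\N

[0,5] S   >
  [0,2] S/(PP\N)   <
    [0,1] "sent" : NP
    [1,2] "on" : (S/(PP\N))\NP
  [2,5] PP\N   >
    [2,4] (PP\N)/N   <
      [2,3] "map" : NP
      [3,4] "near" : ((PP\N)/N)\NP
    [4,5] "found" : N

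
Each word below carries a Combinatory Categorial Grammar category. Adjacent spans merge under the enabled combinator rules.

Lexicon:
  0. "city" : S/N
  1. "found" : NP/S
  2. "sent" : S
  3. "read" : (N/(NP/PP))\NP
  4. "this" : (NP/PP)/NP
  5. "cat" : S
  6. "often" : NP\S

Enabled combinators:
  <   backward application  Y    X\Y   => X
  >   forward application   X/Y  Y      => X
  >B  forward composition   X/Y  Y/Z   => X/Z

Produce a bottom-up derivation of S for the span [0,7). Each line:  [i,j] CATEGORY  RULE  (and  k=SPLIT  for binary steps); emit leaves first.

[0,7] S   >
  [0,1] "city" : S/N
  [1,7] N   >
    [1,4] N/(NP/PP)   <
      [1,3] NP   >
        [1,2] "found" : NP/S
        [2,3] "sent" : S
      [3,4] "read" : (N/(NP/PP))\NP
    [4,7] NP/PP   >
      [4,5] "this" : (NP/PP)/NP
      [5,7] NP   <
        [5,6] "cat" : S
        [6,7] "often" : NP\S

[0,1] S/N  lex  "city"
[1,2] NP/S  lex  "found"
[2,3] S  lex  "sent"
[1,3] NP  >  k=2
[3,4] (N/(NP/PP))\NP  lex  "read"
[1,4] N/(NP/PP)  <  k=3
[4,5] (NP/PP)/NP  lex  "this"
[5,6] S  lex  "cat"
[6,7] NP\S  lex  "often"
[5,7] NP  <  k=6
[4,7] NP/PP  >  k=5
[1,7] N  >  k=4
[0,7] S  >  k=1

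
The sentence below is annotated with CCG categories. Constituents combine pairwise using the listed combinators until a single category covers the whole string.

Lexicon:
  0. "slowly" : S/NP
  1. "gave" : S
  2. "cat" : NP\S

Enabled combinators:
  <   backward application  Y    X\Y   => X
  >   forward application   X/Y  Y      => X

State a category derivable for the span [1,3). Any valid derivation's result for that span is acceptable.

NP

[0,3] S   >
  [0,1] "slowly" : S/NP
  [1,3] NP   <
    [1,2] "gave" : S
    [2,3] "cat" : NP\S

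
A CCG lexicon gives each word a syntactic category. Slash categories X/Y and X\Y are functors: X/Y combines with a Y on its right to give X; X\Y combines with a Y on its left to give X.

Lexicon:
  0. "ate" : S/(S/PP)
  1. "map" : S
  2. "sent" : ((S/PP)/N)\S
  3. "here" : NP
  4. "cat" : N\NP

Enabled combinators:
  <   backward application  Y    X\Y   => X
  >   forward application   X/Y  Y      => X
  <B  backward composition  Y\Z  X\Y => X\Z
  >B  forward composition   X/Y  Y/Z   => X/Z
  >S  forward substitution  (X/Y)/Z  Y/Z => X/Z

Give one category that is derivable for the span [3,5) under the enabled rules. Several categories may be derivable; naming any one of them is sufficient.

[0,5] S   >
  [0,3] S/N   >B
    [0,1] "ate" : S/(S/PP)
    [1,3] (S/PP)/N   <
      [1,2] "map" : S
      [2,3] "sent" : ((S/PP)/N)\S
  [3,5] N   <
    [3,4] "here" : NP
    [4,5] "cat" : N\NP

N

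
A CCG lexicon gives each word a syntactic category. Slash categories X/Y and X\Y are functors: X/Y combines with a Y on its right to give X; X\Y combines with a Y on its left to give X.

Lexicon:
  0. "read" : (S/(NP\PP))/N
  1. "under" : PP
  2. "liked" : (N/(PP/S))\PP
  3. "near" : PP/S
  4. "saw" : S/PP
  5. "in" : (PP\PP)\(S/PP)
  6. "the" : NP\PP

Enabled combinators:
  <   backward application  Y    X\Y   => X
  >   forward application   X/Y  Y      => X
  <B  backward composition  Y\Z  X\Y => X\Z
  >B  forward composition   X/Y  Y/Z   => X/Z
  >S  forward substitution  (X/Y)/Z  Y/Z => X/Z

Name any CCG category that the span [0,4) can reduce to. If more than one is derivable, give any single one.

S/(NP\PP)

[0,7] S   >
  [0,4] S/(NP\PP)   >
    [0,1] "read" : (S/(NP\PP))/N
    [1,4] N   >
      [1,3] N/(PP/S)   <
        [1,2] "under" : PP
        [2,3] "liked" : (N/(PP/S))\PP
      [3,4] "near" : PP/S
  [4,7] NP\PP   <B
    [4,6] PP\PP   <
      [4,5] "saw" : S/PP
      [5,6] "in" : (PP\PP)\(S/PP)
    [6,7] "the" : NP\PP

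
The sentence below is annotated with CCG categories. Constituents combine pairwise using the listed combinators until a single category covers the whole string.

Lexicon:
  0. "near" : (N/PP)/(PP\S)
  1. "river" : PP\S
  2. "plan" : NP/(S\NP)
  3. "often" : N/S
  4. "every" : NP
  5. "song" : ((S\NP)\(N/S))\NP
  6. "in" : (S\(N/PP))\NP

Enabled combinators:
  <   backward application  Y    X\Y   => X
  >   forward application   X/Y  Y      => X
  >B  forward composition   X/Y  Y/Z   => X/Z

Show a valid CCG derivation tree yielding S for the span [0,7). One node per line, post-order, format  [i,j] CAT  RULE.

[0,1] (N/PP)/(PP\S)  lex  "near"
[1,2] PP\S  lex  "river"
[0,2] N/PP  >  k=1
[2,3] NP/(S\NP)  lex  "plan"
[3,4] N/S  lex  "often"
[4,5] NP  lex  "every"
[5,6] ((S\NP)\(N/S))\NP  lex  "song"
[4,6] (S\NP)\(N/S)  <  k=5
[3,6] S\NP  <  k=4
[2,6] NP  >  k=3
[6,7] (S\(N/PP))\NP  lex  "in"
[2,7] S\(N/PP)  <  k=6
[0,7] S  <  k=2

[0,7] S   <
  [0,2] N/PP   >
    [0,1] "near" : (N/PP)/(PP\S)
    [1,2] "river" : PP\S
  [2,7] S\(N/PP)   <
    [2,6] NP   >
      [2,3] "plan" : NP/(S\NP)
      [3,6] S\NP   <
        [3,4] "often" : N/S
        [4,6] (S\NP)\(N/S)   <
          [4,5] "every" : NP
          [5,6] "song" : ((S\NP)\(N/S))\NP
    [6,7] "in" : (S\(N/PP))\NP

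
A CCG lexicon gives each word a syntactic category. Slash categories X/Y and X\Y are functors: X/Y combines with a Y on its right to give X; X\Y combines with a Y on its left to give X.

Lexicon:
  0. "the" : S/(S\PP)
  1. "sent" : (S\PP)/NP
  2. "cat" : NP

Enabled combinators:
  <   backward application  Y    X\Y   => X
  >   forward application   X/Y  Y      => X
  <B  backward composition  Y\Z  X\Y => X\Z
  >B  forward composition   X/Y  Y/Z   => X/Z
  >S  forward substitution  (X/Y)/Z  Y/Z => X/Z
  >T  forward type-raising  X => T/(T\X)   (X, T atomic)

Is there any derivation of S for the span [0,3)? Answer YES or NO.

[0,3] S   >
  [0,1] "the" : S/(S\PP)
  [1,3] S\PP   >
    [1,2] "sent" : (S\PP)/NP
    [2,3] "cat" : NP

YES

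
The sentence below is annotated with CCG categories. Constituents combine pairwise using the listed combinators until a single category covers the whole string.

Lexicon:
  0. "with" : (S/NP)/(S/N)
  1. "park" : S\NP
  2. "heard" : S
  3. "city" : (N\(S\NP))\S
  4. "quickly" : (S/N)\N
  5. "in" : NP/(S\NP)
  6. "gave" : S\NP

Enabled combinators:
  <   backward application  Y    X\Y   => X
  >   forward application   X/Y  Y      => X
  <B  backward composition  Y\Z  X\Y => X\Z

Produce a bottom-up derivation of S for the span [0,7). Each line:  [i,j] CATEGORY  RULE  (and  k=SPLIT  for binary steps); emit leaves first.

[0,1] (S/NP)/(S/N)  lex  "with"
[1,2] S\NP  lex  "park"
[2,3] S  lex  "heard"
[3,4] (N\(S\NP))\S  lex  "city"
[2,4] N\(S\NP)  <  k=3
[1,4] N  <  k=2
[4,5] (S/N)\N  lex  "quickly"
[1,5] S/N  <  k=4
[0,5] S/NP  >  k=1
[5,6] NP/(S\NP)  lex  "in"
[6,7] S\NP  lex  "gave"
[5,7] NP  >  k=6
[0,7] S  >  k=5

[0,7] S   >
  [0,5] S/NP   >
    [0,1] "with" : (S/NP)/(S/N)
    [1,5] S/N   <
      [1,4] N   <
        [1,2] "park" : S\NP
        [2,4] N\(S\NP)   <
          [2,3] "heard" : S
          [3,4] "city" : (N\(S\NP))\S
      [4,5] "quickly" : (S/N)\N
  [5,7] NP   >
    [5,6] "in" : NP/(S\NP)
    [6,7] "gave" : S\NP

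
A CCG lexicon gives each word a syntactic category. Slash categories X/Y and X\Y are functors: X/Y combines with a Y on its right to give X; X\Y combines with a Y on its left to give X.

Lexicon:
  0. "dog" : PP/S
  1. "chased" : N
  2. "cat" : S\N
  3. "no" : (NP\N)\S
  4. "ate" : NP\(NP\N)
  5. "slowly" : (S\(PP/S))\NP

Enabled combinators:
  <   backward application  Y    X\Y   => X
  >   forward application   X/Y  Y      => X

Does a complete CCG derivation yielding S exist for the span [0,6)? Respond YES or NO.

[0,6] S   <
  [0,1] "dog" : PP/S
  [1,6] S\(PP/S)   <
    [1,5] NP   <
      [1,4] NP\N   <
        [1,3] S   <
          [1,2] "chased" : N
          [2,3] "cat" : S\N
        [3,4] "no" : (NP\N)\S
      [4,5] "ate" : NP\(NP\N)
    [5,6] "slowly" : (S\(PP/S))\NP

YES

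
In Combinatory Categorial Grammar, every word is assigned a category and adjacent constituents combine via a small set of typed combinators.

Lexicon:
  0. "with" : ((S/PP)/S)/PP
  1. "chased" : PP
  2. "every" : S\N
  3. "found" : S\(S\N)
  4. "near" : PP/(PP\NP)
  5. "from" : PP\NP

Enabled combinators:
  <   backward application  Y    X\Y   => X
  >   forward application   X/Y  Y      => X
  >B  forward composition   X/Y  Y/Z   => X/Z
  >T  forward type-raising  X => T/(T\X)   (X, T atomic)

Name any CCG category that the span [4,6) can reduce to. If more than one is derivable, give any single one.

[0,6] S   >
  [0,4] S/PP   >
    [0,2] (S/PP)/S   >
      [0,1] "with" : ((S/PP)/S)/PP
      [1,2] "chased" : PP
    [2,4] S   <
      [2,3] "every" : S\N
      [3,4] "found" : S\(S\N)
  [4,6] PP   >
    [4,5] "near" : PP/(PP\NP)
    [5,6] "from" : PP\NP

PP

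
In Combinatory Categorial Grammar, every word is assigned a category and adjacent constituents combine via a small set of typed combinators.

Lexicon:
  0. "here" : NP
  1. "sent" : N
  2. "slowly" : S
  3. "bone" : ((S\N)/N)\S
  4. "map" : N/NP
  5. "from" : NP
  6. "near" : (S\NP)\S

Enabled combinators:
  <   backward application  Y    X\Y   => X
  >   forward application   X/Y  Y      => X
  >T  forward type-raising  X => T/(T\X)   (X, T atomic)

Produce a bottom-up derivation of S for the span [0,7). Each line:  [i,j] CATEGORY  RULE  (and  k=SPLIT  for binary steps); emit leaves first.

[0,7] S   >
  [0,1] S/(S\NP)   >T
    [0,1] "here" : NP
  [1,7] S\NP   <
    [1,6] S   >
      [1,2] S/(S\N)   >T
        [1,2] "sent" : N
      [2,6] S\N   >
        [2,4] (S\N)/N   <
          [2,3] "slowly" : S
          [3,4] "bone" : ((S\N)/N)\S
        [4,6] N   >
          [4,5] "map" : N/NP
          [5,6] "from" : NP
    [6,7] "near" : (S\NP)\S

[0,1] NP  lex  "here"
[0,1] S/(S\NP)  >T
[1,2] N  lex  "sent"
[1,2] S/(S\N)  >T
[2,3] S  lex  "slowly"
[3,4] ((S\N)/N)\S  lex  "bone"
[2,4] (S\N)/N  <  k=3
[4,5] N/NP  lex  "map"
[5,6] NP  lex  "from"
[4,6] N  >  k=5
[2,6] S\N  >  k=4
[1,6] S  >  k=2
[6,7] (S\NP)\S  lex  "near"
[1,7] S\NP  <  k=6
[0,7] S  >  k=1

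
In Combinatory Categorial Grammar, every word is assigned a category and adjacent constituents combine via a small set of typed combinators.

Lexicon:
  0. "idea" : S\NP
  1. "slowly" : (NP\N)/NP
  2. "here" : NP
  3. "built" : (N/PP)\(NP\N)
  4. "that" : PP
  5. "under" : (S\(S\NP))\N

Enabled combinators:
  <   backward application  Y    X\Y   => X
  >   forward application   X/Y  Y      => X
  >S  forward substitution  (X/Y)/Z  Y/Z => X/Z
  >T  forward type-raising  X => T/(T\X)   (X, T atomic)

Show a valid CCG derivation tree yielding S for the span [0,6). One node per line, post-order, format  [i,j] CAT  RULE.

[0,6] S   <
  [0,1] "idea" : S\NP
  [1,6] S\(S\NP)   <
    [1,5] N   >
      [1,4] N/PP   <
        [1,3] NP\N   >
          [1,2] "slowly" : (NP\N)/NP
          [2,3] "here" : NP
        [3,4] "built" : (N/PP)\(NP\N)
      [4,5] "that" : PP
    [5,6] "under" : (S\(S\NP))\N

[0,1] S\NP  lex  "idea"
[1,2] (NP\N)/NP  lex  "slowly"
[2,3] NP  lex  "here"
[1,3] NP\N  >  k=2
[3,4] (N/PP)\(NP\N)  lex  "built"
[1,4] N/PP  <  k=3
[4,5] PP  lex  "that"
[1,5] N  >  k=4
[5,6] (S\(S\NP))\N  lex  "under"
[1,6] S\(S\NP)  <  k=5
[0,6] S  <  k=1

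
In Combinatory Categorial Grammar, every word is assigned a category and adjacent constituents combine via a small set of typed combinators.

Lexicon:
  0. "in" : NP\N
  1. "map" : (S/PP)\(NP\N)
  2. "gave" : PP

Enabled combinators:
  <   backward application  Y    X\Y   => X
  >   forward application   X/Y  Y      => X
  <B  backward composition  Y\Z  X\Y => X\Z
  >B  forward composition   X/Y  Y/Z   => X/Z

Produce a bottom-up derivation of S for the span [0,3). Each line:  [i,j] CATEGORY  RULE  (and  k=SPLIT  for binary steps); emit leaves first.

[0,3] S   >
  [0,2] S/PP   <
    [0,1] "in" : NP\N
    [1,2] "map" : (S/PP)\(NP\N)
  [2,3] "gave" : PP

[0,1] NP\N  lex  "in"
[1,2] (S/PP)\(NP\N)  lex  "map"
[0,2] S/PP  <  k=1
[2,3] PP  lex  "gave"
[0,3] S  >  k=2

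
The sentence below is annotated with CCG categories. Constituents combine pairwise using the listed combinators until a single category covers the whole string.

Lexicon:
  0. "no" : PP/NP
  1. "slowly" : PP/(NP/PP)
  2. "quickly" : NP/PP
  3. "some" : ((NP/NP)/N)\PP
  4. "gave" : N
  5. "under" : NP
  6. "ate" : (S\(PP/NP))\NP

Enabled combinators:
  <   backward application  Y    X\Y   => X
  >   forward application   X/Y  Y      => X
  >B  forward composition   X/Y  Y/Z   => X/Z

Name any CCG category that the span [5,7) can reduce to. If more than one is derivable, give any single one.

[0,7] S   <
  [0,5] PP/NP   >B
    [0,1] "no" : PP/NP
    [1,5] NP/NP   >
      [1,4] (NP/NP)/N   <
        [1,3] PP   >
          [1,2] "slowly" : PP/(NP/PP)
          [2,3] "quickly" : NP/PP
        [3,4] "some" : ((NP/NP)/N)\PP
      [4,5] "gave" : N
  [5,7] S\(PP/NP)   <
    [5,6] "under" : NP
    [6,7] "ate" : (S\(PP/NP))\NP

S\(PP/NP)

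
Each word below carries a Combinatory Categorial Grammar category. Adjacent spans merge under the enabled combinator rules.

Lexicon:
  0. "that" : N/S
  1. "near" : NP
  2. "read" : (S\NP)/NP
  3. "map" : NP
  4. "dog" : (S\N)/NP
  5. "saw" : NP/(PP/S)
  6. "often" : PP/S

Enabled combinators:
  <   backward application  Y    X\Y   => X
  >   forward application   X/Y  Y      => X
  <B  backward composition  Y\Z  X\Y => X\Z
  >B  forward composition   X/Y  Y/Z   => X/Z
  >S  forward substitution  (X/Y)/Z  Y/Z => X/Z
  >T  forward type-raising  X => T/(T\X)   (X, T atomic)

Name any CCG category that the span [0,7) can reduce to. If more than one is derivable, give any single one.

S

[0,7] S   <
  [0,4] N   >
    [0,1] "that" : N/S
    [1,4] S   >
      [1,2] S/(S\NP)   >T
        [1,2] "near" : NP
      [2,4] S\NP   >
        [2,3] "read" : (S\NP)/NP
        [3,4] "map" : NP
  [4,7] S\N   >
    [4,5] "dog" : (S\N)/NP
    [5,7] NP   >
      [5,6] "saw" : NP/(PP/S)
      [6,7] "often" : PP/S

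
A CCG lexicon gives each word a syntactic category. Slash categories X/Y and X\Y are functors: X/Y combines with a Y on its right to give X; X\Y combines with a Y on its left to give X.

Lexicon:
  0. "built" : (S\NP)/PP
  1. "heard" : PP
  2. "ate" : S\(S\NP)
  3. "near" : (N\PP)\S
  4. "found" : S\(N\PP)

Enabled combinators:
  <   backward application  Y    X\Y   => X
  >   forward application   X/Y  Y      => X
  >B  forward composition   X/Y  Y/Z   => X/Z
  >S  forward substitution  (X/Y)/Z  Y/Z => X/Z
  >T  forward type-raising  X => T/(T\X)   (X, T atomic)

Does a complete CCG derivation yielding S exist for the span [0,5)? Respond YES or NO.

[0,5] S   <
  [0,4] N\PP   <
    [0,3] S   <
      [0,2] S\NP   >
        [0,1] "built" : (S\NP)/PP
        [1,2] "heard" : PP
      [2,3] "ate" : S\(S\NP)
    [3,4] "near" : (N\PP)\S
  [4,5] "found" : S\(N\PP)

YES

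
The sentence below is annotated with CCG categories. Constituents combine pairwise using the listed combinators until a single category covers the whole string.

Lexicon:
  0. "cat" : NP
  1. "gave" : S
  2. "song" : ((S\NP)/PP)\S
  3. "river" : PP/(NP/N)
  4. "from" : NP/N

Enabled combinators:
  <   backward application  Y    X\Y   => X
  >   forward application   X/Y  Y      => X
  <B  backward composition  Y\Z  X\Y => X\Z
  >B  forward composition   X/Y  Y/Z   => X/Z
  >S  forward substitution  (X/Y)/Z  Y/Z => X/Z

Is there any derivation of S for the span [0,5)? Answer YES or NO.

[0,5] S   <
  [0,1] "cat" : NP
  [1,5] S\NP   >
    [1,3] (S\NP)/PP   <
      [1,2] "gave" : S
      [2,3] "song" : ((S\NP)/PP)\S
    [3,5] PP   >
      [3,4] "river" : PP/(NP/N)
      [4,5] "from" : NP/N

YES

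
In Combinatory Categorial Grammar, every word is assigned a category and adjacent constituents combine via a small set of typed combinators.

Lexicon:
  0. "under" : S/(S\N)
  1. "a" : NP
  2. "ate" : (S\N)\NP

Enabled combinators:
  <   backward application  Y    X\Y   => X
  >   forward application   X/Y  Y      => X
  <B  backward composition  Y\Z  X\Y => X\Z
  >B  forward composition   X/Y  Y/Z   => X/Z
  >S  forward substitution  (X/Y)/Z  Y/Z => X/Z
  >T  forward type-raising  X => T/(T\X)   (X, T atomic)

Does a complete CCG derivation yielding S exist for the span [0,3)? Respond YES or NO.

YES

[0,3] S   >
  [0,1] "under" : S/(S\N)
  [1,3] S\N   <
    [1,2] "a" : NP
    [2,3] "ate" : (S\N)\NP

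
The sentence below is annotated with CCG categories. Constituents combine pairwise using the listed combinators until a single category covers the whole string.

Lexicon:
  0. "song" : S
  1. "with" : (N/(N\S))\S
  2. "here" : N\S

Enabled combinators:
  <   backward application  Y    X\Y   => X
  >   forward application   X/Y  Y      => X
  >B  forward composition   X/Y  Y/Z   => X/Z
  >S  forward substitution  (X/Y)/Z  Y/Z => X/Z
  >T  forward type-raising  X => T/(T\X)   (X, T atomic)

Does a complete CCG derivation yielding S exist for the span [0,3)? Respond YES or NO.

NO

S (N/(N\S))\S N\S
CKY chart[0,3] = {N, N/(N\N), NP/(NP\N), PP/(PP\N), S/(S\N)}; S ∉ chart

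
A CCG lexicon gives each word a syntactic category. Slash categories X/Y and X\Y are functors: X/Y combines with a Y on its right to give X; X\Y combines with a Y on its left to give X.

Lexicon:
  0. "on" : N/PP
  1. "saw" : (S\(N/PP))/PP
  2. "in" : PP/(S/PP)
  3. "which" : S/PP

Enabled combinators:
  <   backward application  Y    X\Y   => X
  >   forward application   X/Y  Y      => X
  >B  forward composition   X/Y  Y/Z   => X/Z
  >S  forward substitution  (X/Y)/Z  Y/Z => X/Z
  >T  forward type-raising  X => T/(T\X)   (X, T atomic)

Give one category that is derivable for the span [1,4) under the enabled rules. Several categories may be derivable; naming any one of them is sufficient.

[0,4] S   <
  [0,1] "on" : N/PP
  [1,4] S\(N/PP)   >
    [1,2] "saw" : (S\(N/PP))/PP
    [2,4] PP   >
      [2,3] "in" : PP/(S/PP)
      [3,4] "which" : S/PP

S\(N/PP)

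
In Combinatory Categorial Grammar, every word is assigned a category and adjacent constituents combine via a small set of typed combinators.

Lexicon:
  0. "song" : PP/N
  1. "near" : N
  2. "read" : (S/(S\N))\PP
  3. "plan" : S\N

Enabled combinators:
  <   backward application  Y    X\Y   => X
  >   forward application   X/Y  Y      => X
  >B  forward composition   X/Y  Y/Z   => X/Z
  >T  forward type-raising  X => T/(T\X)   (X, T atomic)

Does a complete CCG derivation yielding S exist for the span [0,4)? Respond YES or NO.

YES

[0,4] S   >
  [0,3] S/(S\N)   <
    [0,2] PP   >
      [0,1] "song" : PP/N
      [1,2] "near" : N
    [2,3] "read" : (S/(S\N))\PP
  [3,4] "plan" : S\N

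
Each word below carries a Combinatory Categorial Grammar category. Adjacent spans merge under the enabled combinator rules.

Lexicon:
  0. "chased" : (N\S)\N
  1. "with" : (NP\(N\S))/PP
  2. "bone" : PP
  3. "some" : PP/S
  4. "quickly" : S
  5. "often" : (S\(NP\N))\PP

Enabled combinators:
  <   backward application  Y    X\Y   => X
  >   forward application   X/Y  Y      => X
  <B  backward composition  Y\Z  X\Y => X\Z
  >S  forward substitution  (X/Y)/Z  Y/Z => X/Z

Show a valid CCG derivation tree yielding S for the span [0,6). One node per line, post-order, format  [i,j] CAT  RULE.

[0,6] S   <
  [0,3] NP\N   <B
    [0,1] "chased" : (N\S)\N
    [1,3] NP\(N\S)   >
      [1,2] "with" : (NP\(N\S))/PP
      [2,3] "bone" : PP
  [3,6] S\(NP\N)   <
    [3,5] PP   >
      [3,4] "some" : PP/S
      [4,5] "quickly" : S
    [5,6] "often" : (S\(NP\N))\PP

[0,1] (N\S)\N  lex  "chased"
[1,2] (NP\(N\S))/PP  lex  "with"
[2,3] PP  lex  "bone"
[1,3] NP\(N\S)  >  k=2
[0,3] NP\N  <B  k=1
[3,4] PP/S  lex  "some"
[4,5] S  lex  "quickly"
[3,5] PP  >  k=4
[5,6] (S\(NP\N))\PP  lex  "often"
[3,6] S\(NP\N)  <  k=5
[0,6] S  <  k=3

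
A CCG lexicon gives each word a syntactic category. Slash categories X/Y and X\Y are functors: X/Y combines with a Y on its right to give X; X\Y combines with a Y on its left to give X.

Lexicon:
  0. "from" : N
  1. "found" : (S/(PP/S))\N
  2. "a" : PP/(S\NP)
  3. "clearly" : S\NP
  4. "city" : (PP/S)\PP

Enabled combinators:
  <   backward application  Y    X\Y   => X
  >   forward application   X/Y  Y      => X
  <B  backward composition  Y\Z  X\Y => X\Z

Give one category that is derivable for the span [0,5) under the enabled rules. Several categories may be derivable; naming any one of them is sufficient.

S

[0,5] S   >
  [0,2] S/(PP/S)   <
    [0,1] "from" : N
    [1,2] "found" : (S/(PP/S))\N
  [2,5] PP/S   <
    [2,4] PP   >
      [2,3] "a" : PP/(S\NP)
      [3,4] "clearly" : S\NP
    [4,5] "city" : (PP/S)\PP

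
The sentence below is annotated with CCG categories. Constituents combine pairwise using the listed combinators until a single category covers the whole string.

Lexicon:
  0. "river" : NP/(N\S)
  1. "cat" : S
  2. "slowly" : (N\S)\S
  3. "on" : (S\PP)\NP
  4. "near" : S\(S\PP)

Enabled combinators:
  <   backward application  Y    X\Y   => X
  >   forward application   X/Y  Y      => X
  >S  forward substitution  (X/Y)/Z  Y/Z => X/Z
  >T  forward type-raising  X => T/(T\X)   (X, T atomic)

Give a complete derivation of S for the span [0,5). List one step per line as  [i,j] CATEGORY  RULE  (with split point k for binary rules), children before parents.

[0,1] NP/(N\S)  lex  "river"
[1,2] S  lex  "cat"
[2,3] (N\S)\S  lex  "slowly"
[1,3] N\S  <  k=2
[0,3] NP  >  k=1
[3,4] (S\PP)\NP  lex  "on"
[0,4] S\PP  <  k=3
[4,5] S\(S\PP)  lex  "near"
[0,5] S  <  k=4

[0,5] S   <
  [0,4] S\PP   <
    [0,3] NP   >
      [0,1] "river" : NP/(N\S)
      [1,3] N\S   <
        [1,2] "cat" : S
        [2,3] "slowly" : (N\S)\S
    [3,4] "on" : (S\PP)\NP
  [4,5] "near" : S\(S\PP)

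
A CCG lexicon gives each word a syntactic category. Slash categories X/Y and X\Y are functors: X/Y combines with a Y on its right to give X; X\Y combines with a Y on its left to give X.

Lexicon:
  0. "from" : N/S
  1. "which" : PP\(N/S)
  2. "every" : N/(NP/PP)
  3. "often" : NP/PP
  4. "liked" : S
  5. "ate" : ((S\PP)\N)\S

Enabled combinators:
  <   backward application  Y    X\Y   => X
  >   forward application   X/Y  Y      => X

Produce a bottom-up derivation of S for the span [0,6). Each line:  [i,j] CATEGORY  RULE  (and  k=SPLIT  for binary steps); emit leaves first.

[0,6] S   <
  [0,2] PP   <
    [0,1] "from" : N/S
    [1,2] "which" : PP\(N/S)
  [2,6] S\PP   <
    [2,4] N   >
      [2,3] "every" : N/(NP/PP)
      [3,4] "often" : NP/PP
    [4,6] (S\PP)\N   <
      [4,5] "liked" : S
      [5,6] "ate" : ((S\PP)\N)\S

[0,1] N/S  lex  "from"
[1,2] PP\(N/S)  lex  "which"
[0,2] PP  <  k=1
[2,3] N/(NP/PP)  lex  "every"
[3,4] NP/PP  lex  "often"
[2,4] N  >  k=3
[4,5] S  lex  "liked"
[5,6] ((S\PP)\N)\S  lex  "ate"
[4,6] (S\PP)\N  <  k=5
[2,6] S\PP  <  k=4
[0,6] S  <  k=2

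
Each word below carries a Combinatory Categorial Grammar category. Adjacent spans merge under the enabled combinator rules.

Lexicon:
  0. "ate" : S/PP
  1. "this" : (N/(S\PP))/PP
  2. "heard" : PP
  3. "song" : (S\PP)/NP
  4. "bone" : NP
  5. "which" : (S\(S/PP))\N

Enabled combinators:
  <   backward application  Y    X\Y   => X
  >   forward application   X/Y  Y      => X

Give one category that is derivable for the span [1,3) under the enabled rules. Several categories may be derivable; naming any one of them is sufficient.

N/(S\PP)

[0,6] S   <
  [0,1] "ate" : S/PP
  [1,6] S\(S/PP)   <
    [1,5] N   >
      [1,3] N/(S\PP)   >
        [1,2] "this" : (N/(S\PP))/PP
        [2,3] "heard" : PP
      [3,5] S\PP   >
        [3,4] "song" : (S\PP)/NP
        [4,5] "bone" : NP
    [5,6] "which" : (S\(S/PP))\N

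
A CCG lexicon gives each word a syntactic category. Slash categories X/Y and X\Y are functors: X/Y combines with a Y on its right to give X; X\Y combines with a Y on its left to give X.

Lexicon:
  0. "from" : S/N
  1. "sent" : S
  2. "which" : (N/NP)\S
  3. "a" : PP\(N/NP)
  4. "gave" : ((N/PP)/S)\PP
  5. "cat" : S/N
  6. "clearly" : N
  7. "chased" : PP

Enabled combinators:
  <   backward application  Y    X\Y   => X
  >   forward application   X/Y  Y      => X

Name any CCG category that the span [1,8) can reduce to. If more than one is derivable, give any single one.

[0,8] S   >
  [0,1] "from" : S/N
  [1,8] N   >
    [1,7] N/PP   >
      [1,5] (N/PP)/S   <
        [1,4] PP   <
          [1,3] N/NP   <
            [1,2] "sent" : S
            [2,3] "which" : (N/NP)\S
          [3,4] "a" : PP\(N/NP)
        [4,5] "gave" : ((N/PP)/S)\PP
      [5,7] S   >
        [5,6] "cat" : S/N
        [6,7] "clearly" : N
    [7,8] "chased" : PP

N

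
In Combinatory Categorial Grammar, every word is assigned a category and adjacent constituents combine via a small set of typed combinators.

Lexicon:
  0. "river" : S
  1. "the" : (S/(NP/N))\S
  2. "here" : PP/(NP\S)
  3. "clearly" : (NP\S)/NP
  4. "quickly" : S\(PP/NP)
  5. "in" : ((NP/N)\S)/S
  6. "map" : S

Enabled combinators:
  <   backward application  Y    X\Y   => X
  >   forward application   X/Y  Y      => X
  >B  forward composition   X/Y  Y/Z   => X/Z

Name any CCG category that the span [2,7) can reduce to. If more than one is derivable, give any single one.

[0,7] S   >
  [0,2] S/(NP/N)   <
    [0,1] "river" : S
    [1,2] "the" : (S/(NP/N))\S
  [2,7] NP/N   <
    [2,5] S   <
      [2,4] PP/NP   >B
        [2,3] "here" : PP/(NP\S)
        [3,4] "clearly" : (NP\S)/NP
      [4,5] "quickly" : S\(PP/NP)
    [5,7] (NP/N)\S   >
      [5,6] "in" : ((NP/N)\S)/S
      [6,7] "map" : S

NP/N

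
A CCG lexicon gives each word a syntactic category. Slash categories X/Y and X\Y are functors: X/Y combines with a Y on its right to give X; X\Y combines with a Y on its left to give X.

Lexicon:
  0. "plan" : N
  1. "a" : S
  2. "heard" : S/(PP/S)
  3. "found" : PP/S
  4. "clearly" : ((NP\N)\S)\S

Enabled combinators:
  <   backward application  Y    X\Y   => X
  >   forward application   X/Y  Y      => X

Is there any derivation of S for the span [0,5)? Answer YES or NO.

NO

N S S/(PP/S) PP/S ((NP\N)\S)\S
CKY chart[0,5] = {NP}; S ∉ chart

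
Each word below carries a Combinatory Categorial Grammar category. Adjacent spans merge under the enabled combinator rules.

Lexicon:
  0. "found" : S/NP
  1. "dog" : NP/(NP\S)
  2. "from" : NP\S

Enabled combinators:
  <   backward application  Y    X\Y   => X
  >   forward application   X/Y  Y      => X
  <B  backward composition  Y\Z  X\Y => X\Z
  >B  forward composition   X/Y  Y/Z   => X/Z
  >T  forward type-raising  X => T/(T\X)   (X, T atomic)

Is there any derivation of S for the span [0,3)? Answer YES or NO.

YES

[0,3] S   >
  [0,1] "found" : S/NP
  [1,3] NP   >
    [1,2] "dog" : NP/(NP\S)
    [2,3] "from" : NP\S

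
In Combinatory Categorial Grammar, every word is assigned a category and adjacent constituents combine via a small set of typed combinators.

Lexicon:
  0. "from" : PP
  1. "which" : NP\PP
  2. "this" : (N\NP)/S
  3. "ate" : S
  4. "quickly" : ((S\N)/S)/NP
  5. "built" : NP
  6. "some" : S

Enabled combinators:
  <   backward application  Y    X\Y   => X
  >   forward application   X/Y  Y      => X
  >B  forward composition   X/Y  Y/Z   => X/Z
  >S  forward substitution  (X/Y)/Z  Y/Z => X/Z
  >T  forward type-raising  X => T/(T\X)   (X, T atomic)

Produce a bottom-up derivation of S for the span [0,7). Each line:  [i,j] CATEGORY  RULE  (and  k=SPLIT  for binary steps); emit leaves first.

[0,7] S   <
  [0,4] N   <
    [0,2] NP   >
      [0,1] NP/(NP\PP)   >T
        [0,1] "from" : PP
      [1,2] "which" : NP\PP
    [2,4] N\NP   >
      [2,3] "this" : (N\NP)/S
      [3,4] "ate" : S
  [4,7] S\N   >
    [4,6] (S\N)/S   >
      [4,5] "quickly" : ((S\N)/S)/NP
      [5,6] "built" : NP
    [6,7] "some" : S

[0,1] PP  lex  "from"
[0,1] NP/(NP\PP)  >T
[1,2] NP\PP  lex  "which"
[0,2] NP  >  k=1
[2,3] (N\NP)/S  lex  "this"
[3,4] S  lex  "ate"
[2,4] N\NP  >  k=3
[0,4] N  <  k=2
[4,5] ((S\N)/S)/NP  lex  "quickly"
[5,6] NP  lex  "built"
[4,6] (S\N)/S  >  k=5
[6,7] S  lex  "some"
[4,7] S\N  >  k=6
[0,7] S  <  k=4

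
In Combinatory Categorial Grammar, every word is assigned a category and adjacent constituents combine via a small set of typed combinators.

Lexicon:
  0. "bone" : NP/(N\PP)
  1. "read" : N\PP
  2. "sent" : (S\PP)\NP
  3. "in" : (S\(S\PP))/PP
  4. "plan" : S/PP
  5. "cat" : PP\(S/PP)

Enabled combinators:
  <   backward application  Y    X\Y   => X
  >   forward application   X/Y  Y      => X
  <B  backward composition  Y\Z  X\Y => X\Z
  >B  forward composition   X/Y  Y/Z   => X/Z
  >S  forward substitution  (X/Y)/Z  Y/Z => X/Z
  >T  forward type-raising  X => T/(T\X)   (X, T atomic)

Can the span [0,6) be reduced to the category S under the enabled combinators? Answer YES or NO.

YES

[0,6] S   <
  [0,3] S\PP   <
    [0,2] NP   >
      [0,1] "bone" : NP/(N\PP)
      [1,2] "read" : N\PP
    [2,3] "sent" : (S\PP)\NP
  [3,6] S\(S\PP)   >
    [3,4] "in" : (S\(S\PP))/PP
    [4,6] PP   <
      [4,5] "plan" : S/PP
      [5,6] "cat" : PP\(S/PP)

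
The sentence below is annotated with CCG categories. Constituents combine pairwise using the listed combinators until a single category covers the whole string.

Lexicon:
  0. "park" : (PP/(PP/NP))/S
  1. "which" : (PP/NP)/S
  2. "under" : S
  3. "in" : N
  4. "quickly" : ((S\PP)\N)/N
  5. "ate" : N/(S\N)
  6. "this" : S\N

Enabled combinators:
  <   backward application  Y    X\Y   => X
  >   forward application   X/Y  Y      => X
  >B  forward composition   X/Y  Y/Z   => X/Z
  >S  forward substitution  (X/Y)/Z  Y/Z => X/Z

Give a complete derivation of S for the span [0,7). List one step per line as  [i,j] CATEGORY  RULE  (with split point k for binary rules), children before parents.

[0,7] S   <
  [0,3] PP   >
    [0,2] PP/S   >S
      [0,1] "park" : (PP/(PP/NP))/S
      [1,2] "which" : (PP/NP)/S
    [2,3] "under" : S
  [3,7] S\PP   <
    [3,4] "in" : N
    [4,7] (S\PP)\N   >
      [4,5] "quickly" : ((S\PP)\N)/N
      [5,7] N   >
        [5,6] "ate" : N/(S\N)
        [6,7] "this" : S\N

[0,1] (PP/(PP/NP))/S  lex  "park"
[1,2] (PP/NP)/S  lex  "which"
[0,2] PP/S  >S  k=1
[2,3] S  lex  "under"
[0,3] PP  >  k=2
[3,4] N  lex  "in"
[4,5] ((S\PP)\N)/N  lex  "quickly"
[5,6] N/(S\N)  lex  "ate"
[6,7] S\N  lex  "this"
[5,7] N  >  k=6
[4,7] (S\PP)\N  >  k=5
[3,7] S\PP  <  k=4
[0,7] S  <  k=3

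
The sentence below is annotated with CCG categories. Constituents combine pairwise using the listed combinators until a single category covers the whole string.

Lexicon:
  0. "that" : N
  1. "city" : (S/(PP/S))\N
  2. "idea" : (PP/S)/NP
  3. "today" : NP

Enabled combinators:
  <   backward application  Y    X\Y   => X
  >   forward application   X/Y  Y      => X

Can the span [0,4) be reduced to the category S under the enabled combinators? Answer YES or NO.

[0,4] S   >
  [0,2] S/(PP/S)   <
    [0,1] "that" : N
    [1,2] "city" : (S/(PP/S))\N
  [2,4] PP/S   >
    [2,3] "idea" : (PP/S)/NP
    [3,4] "today" : NP

YES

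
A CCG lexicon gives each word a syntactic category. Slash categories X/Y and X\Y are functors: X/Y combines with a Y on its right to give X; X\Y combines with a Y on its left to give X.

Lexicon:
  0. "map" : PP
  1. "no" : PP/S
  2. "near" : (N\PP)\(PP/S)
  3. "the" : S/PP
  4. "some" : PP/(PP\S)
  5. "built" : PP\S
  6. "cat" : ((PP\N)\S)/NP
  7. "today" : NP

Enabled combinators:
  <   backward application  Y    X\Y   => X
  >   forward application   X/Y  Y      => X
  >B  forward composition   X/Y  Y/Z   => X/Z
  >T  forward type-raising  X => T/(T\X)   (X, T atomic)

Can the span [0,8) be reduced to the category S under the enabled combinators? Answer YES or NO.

NO

PP PP/S (N\PP)\(PP/S) S/PP PP/(PP\S) PP\S ((PP\N)\S)/NP NP
CKY chart[0,8] = {N/(N\PP), NP/(NP\PP), PP, PP/(PP\PP), S/(S\PP)}; S ∉ chart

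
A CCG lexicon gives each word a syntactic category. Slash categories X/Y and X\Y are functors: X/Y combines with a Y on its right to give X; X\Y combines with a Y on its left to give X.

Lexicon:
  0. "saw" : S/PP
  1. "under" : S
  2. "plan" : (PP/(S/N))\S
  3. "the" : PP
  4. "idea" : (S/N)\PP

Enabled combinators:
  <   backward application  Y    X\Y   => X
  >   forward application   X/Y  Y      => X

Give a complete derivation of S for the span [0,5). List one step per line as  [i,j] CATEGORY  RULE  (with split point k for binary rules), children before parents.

[0,5] S   >
  [0,1] "saw" : S/PP
  [1,5] PP   >
    [1,3] PP/(S/N)   <
      [1,2] "under" : S
      [2,3] "plan" : (PP/(S/N))\S
    [3,5] S/N   <
      [3,4] "the" : PP
      [4,5] "idea" : (S/N)\PP

[0,1] S/PP  lex  "saw"
[1,2] S  lex  "under"
[2,3] (PP/(S/N))\S  lex  "plan"
[1,3] PP/(S/N)  <  k=2
[3,4] PP  lex  "the"
[4,5] (S/N)\PP  lex  "idea"
[3,5] S/N  <  k=4
[1,5] PP  >  k=3
[0,5] S  >  k=1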